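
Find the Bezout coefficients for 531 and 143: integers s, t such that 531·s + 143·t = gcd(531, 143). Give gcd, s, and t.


Euclidean algorithm on (531, 143) — divide until remainder is 0:
  531 = 3 · 143 + 102
  143 = 1 · 102 + 41
  102 = 2 · 41 + 20
  41 = 2 · 20 + 1
  20 = 20 · 1 + 0
gcd(531, 143) = 1.
Track Bezout coefficients alongside the remainders: start with r₀ = 531 = a·1 + b·0 (s = 1, t = 0) and r₁ = 143 = a·0 + b·1 (s = 0, t = 1); each new remainder r_{k+1} = r_{k-1} − q_k·r_k inherits s_{k+1} = s_{k-1} − q_k·s_k, t_{k+1} = t_{k-1} − q_k·t_k, so r_k = a·s_k + b·t_k at every step:
  q = 3: r = 102, s = 1 − 3·0 = 1, t = 0 − 3·1 = -3  (check: 531·1 + 143·(-3) = 102)
  q = 1: r = 41, s = 0 − 1·1 = -1, t = 1 − 1·(-3) = 4  (check: 531·(-1) + 143·4 = 41)
  q = 2: r = 20, s = 1 − 2·(-1) = 3, t = -3 − 2·4 = -11  (check: 531·3 + 143·(-11) = 20)
  q = 2: r = 1, s = -1 − 2·3 = -7, t = 4 − 2·(-11) = 26  (check: 531·(-7) + 143·26 = 1)
The row with r = 1 (the gcd) gives the Bezout coefficients s = -7, t = 26.
Result: 531 · (-7) + 143 · (26) = 1.

gcd(531, 143) = 1; s = -7, t = 26 (check: 531·(-7) + 143·26 = 1).


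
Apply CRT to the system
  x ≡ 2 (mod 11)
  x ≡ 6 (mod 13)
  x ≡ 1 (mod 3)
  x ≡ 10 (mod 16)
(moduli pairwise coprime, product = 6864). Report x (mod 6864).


Product of moduli M = 11 · 13 · 3 · 16 = 6864.
Merge one congruence at a time:
  Start: x ≡ 2 (mod 11).
  Combine with x ≡ 6 (mod 13); new modulus lcm = 143.
    Write x = 2 + 11·t and substitute into x ≡ 6 (mod 13): 11·t ≡ 6 − 2 = 4 (mod 13).
    The inverse of 11 mod 13 is 6 (since 11·6 = 66 = 5·13 + 1), so t ≡ 6·4 = 24 ≡ 11 (mod 13).
    Then x = 2 + 11·11 = 123, valid modulo lcm(11, 13) = 143: x ≡ 123 (mod 143).
  Combine with x ≡ 1 (mod 3); new modulus lcm = 429.
    Write x = 123 + 143·t and substitute into x ≡ 1 (mod 3): 143·t ≡ 1 − 123 = -122 (mod 3).
    Reduce coefficients mod 3: 2·t ≡ 1 (mod 3).
    The inverse of 2 mod 3 is 2 (since 2·2 = 4 = 1·3 + 1), so t ≡ 2·1 = 2 ≡ 2 (mod 3).
    Then x = 123 + 143·2 = 409, valid modulo lcm(143, 3) = 429: x ≡ 409 (mod 429).
  Combine with x ≡ 10 (mod 16); new modulus lcm = 6864.
    Write x = 409 + 429·t and substitute into x ≡ 10 (mod 16): 429·t ≡ 10 − 409 = -399 (mod 16).
    Reduce coefficients mod 16: 13·t ≡ 1 (mod 16).
    The inverse of 13 mod 16 is 5 (since 13·5 = 65 = 4·16 + 1), so t ≡ 5·1 = 5 ≡ 5 (mod 16).
    Then x = 409 + 429·5 = 2554, valid modulo lcm(429, 16) = 6864: x ≡ 2554 (mod 6864).
Verify against each original: 2554 mod 11 = 2, 2554 mod 13 = 6, 2554 mod 3 = 1, 2554 mod 16 = 10.

x ≡ 2554 (mod 6864).


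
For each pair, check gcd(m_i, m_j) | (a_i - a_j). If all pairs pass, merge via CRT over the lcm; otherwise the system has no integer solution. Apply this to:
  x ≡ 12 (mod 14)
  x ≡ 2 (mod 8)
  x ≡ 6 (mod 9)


Moduli 14, 8, 9 are not pairwise coprime, so CRT works modulo lcm(m_i) when all pairwise compatibility conditions hold.
Pairwise compatibility: gcd(m_i, m_j) must divide a_i - a_j for every pair.
Merge one congruence at a time:
  Start: x ≡ 12 (mod 14).
  Combine with x ≡ 2 (mod 8): gcd(14, 8) = 2; 2 - 12 = -10, which IS divisible by 2, so compatible.
    Write x = 12 + 14·t and substitute into x ≡ 2 (mod 8): 14·t ≡ 2 − 12 = -10 (mod 8).
    Divide the congruence (and modulus) by g = 2: 7·t ≡ -5 (mod 4).
    Reduce coefficients mod 4: 3·t ≡ 3 (mod 4).
    The inverse of 3 mod 4 is 3 (since 3·3 = 9 = 2·4 + 1), so t ≡ 3·3 = 9 ≡ 1 (mod 4).
    Then x = 12 + 14·1 = 26, valid modulo lcm(14, 8) = 56: x ≡ 26 (mod 56).
  Combine with x ≡ 6 (mod 9): gcd(56, 9) = 1; 6 - 26 = -20, which IS divisible by 1, so compatible.
    Write x = 26 + 56·t and substitute into x ≡ 6 (mod 9): 56·t ≡ 6 − 26 = -20 (mod 9).
    Reduce coefficients mod 9: 2·t ≡ 7 (mod 9).
    The inverse of 2 mod 9 is 5 (since 2·5 = 10 = 1·9 + 1), so t ≡ 5·7 = 35 ≡ 8 (mod 9).
    Then x = 26 + 56·8 = 474, valid modulo lcm(56, 9) = 504: x ≡ 474 (mod 504).
Verify: 474 mod 14 = 12, 474 mod 8 = 2, 474 mod 9 = 6.

x ≡ 474 (mod 504).


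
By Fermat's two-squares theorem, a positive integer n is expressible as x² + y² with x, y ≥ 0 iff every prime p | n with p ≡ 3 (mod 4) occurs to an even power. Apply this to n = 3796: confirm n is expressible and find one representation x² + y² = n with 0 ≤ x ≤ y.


Step 1: Factor n = 3796 = 2^2 · 13 · 73.
Step 2: Check the mod-4 condition on each prime factor: 2 = 2 (special); 13 ≡ 1 (mod 4), exponent 1; 73 ≡ 1 (mod 4), exponent 1.
All primes ≡ 3 (mod 4) appear to even exponent (or don't appear), so by the two-squares theorem n IS expressible as a sum of two squares.
Step 3: Build a representation. Group n = k² · m with k = 2 and m = 13 · 73 = 949 (a product of primes ≡ 1 (mod 4)); a representation of m scales to one of n via (k·x)² + (k·y)² = k²(x² + y²). Each prime p ≡ 1 (mod 4) is itself a sum of two squares; find a² by testing p − a² for a perfect square:
  13: 13 − 1² = 12, 13 − 2² = 9 = 3² ⇒ 13 = 2² + 3².
  73: 73 − 1² = 72, 73 − 2² = 69, 73 − 3² = 64 = 8² ⇒ 73 = 3² + 8².
  Combine using the Brahmagupta–Fibonacci identity (a² + b²)(c² + d²) = (ac − bd)² + (ad + bc)² = (ac + bd)² + (ad − bc)²:
  13 · 73 = 949: from (2² + 3²)(3² + 8²), take (2·3 − 3·8, 2·8 + 3·3) = (6 − 24, 16 + 9) = (-18, 25); dropping signs (only squares matter) gives (18, 25); check 18² + 25² = 324 + 625 = 949 ✓.
  Scale by k = 2: (2·18, 2·25) = (36, 50).
Step 4: Order so x ≤ y and verify: 36² + 50² = 1296 + 2500 = 3796 = n. ✓

n = 3796 = 36² + 50² (one valid representation with x ≤ y).


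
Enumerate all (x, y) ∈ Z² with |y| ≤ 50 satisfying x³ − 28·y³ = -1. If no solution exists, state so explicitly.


The equation is x³ - 28y³ = -1. For fixed y, x³ = 28·y³ − 1, so a solution requires the RHS to be a perfect cube.
Strategy: iterate y from -50 to 50, compute RHS = 28·y³ − 1, and check whether it is a (positive or negative) perfect cube.
Check small values of y:
  y = 0: RHS = -1 = (-1)³ ⇒ x = -1 works.
  y = 1: RHS = 27 = (3)³ ⇒ x = 3 works.
  y = -1: RHS = -29 is not a perfect cube.
  y = 2: RHS = 223 is not a perfect cube.
  y = -2: RHS = -225 is not a perfect cube.
  y = 3: RHS = 755 is not a perfect cube.
  y = -3: RHS = -757 is not a perfect cube.
Continuing the search up to |y| = 50 finds no further solutions beyond those listed.
Collected solutions: (-1, 0), (3, 1).

Solutions (with |y| ≤ 50): (-1, 0), (3, 1).


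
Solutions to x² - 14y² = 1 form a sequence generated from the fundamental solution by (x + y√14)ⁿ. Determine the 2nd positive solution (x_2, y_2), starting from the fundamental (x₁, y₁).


Step 1: Find the fundamental solution (x₁, y₁) of x² - 14y² = 1.
  Expand √14 as a continued fraction. a₀ = ⌊√14⌋ = 3; iterate m_{k+1} = d_k·a_k − m_k, d_{k+1} = (14 − m_{k+1}²)/d_k, a_{k+1} = ⌊(a₀ + m_{k+1})/d_{k+1}⌋ (starting m₀ = 0, d₀ = 1), with convergents p_k = a_k·p_{k-1} + p_{k-2}, q_k = a_k·q_{k-1} + q_{k-2} (p₋₁ = 1, q₋₁ = 0):
  k = 0: a₀ = 3; p₀/q₀ = 3/1; p₀² − 14·q₀² = 9 − 14 = -5.
  k = 1: m = 3, d = 5, a = ⌊(3 + 3)/5⌋ = 1; p/q = (1·3 + 1)/(1·1 + 0) = 4/1; p² − 14·q² = 16 − 14 = 2.
  k = 2: m = 2, d = 2, a = ⌊(3 + 2)/2⌋ = 2; p/q = (2·4 + 3)/(2·1 + 1) = 11/3; p² − 14·q² = 121 − 126 = -5.
  k = 3: m = 2, d = 5, a = ⌊(3 + 2)/5⌋ = 1; p/q = (1·11 + 4)/(1·3 + 1) = 15/4; p² − 14·q² = 225 − 224 = 1.
  The first convergent with p² − 14·q² = 1 gives the fundamental solution (x₁, y₁) = (15, 4).
Step 2: Apply the recurrence (x_{n+1}, y_{n+1}) = (x₁x_n + 14y₁y_n, x₁y_n + y₁x_n) repeatedly.
  From (x_1, y_1) = (15, 4): x_2 = 15·15 + 14·4·4 = 449; y_2 = 15·4 + 4·15 = 120.
Step 3: Verify x_2² - 14·y_2² = 201601 - 201600 = 1 (should be 1). ✓

(x_1, y_1) = (15, 4); (x_2, y_2) = (449, 120).


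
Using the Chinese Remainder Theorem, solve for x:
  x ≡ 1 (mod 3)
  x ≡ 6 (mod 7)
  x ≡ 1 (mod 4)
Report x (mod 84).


Moduli 3, 7, 4 are pairwise coprime; by CRT there is a unique solution modulo M = 3 · 7 · 4 = 84.
Solve pairwise, accumulating the modulus:
  Start with x ≡ 1 (mod 3).
  Combine with x ≡ 6 (mod 7): since gcd(3, 7) = 1, we get a unique residue mod 21.
    Write x = 1 + 3·t and substitute into x ≡ 6 (mod 7): 3·t ≡ 6 − 1 = 5 (mod 7).
    The inverse of 3 mod 7 is 5 (since 3·5 = 15 = 2·7 + 1), so t ≡ 5·5 = 25 ≡ 4 (mod 7).
    Then x = 1 + 3·4 = 13, valid modulo lcm(3, 7) = 21: x ≡ 13 (mod 21).
  Combine with x ≡ 1 (mod 4): since gcd(21, 4) = 1, we get a unique residue mod 84.
    Write x = 13 + 21·t and substitute into x ≡ 1 (mod 4): 21·t ≡ 1 − 13 = -12 (mod 4).
    Reduce coefficients mod 4: 1·t ≡ 0 (mod 4).
    So t ≡ 0 (mod 4).
    Then x = 13 + 21·0 = 13, valid modulo lcm(21, 4) = 84: x ≡ 13 (mod 84).
Verify: 13 mod 3 = 1 ✓, 13 mod 7 = 6 ✓, 13 mod 4 = 1 ✓.

x ≡ 13 (mod 84).


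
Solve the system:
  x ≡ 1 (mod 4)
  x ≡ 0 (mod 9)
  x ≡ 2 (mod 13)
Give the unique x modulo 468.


Moduli 4, 9, 13 are pairwise coprime; by CRT there is a unique solution modulo M = 4 · 9 · 13 = 468.
Solve pairwise, accumulating the modulus:
  Start with x ≡ 1 (mod 4).
  Combine with x ≡ 0 (mod 9): since gcd(4, 9) = 1, we get a unique residue mod 36.
    Write x = 1 + 4·t and substitute into x ≡ 0 (mod 9): 4·t ≡ 0 − 1 = -1 (mod 9).
    Reduce coefficients mod 9: 4·t ≡ 8 (mod 9).
    The inverse of 4 mod 9 is 7 (since 4·7 = 28 = 3·9 + 1), so t ≡ 7·8 = 56 ≡ 2 (mod 9).
    Then x = 1 + 4·2 = 9, valid modulo lcm(4, 9) = 36: x ≡ 9 (mod 36).
  Combine with x ≡ 2 (mod 13): since gcd(36, 13) = 1, we get a unique residue mod 468.
    Write x = 9 + 36·t and substitute into x ≡ 2 (mod 13): 36·t ≡ 2 − 9 = -7 (mod 13).
    Reduce coefficients mod 13: 10·t ≡ 6 (mod 13).
    The inverse of 10 mod 13 is 4 (since 10·4 = 40 = 3·13 + 1), so t ≡ 4·6 = 24 ≡ 11 (mod 13).
    Then x = 9 + 36·11 = 405, valid modulo lcm(36, 13) = 468: x ≡ 405 (mod 468).
Verify: 405 mod 4 = 1 ✓, 405 mod 9 = 0 ✓, 405 mod 13 = 2 ✓.

x ≡ 405 (mod 468).


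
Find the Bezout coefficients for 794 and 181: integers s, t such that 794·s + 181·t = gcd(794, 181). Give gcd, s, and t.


Euclidean algorithm on (794, 181) — divide until remainder is 0:
  794 = 4 · 181 + 70
  181 = 2 · 70 + 41
  70 = 1 · 41 + 29
  41 = 1 · 29 + 12
  29 = 2 · 12 + 5
  12 = 2 · 5 + 2
  5 = 2 · 2 + 1
  2 = 2 · 1 + 0
gcd(794, 181) = 1.
Track Bezout coefficients alongside the remainders: start with r₀ = 794 = a·1 + b·0 (s = 1, t = 0) and r₁ = 181 = a·0 + b·1 (s = 0, t = 1); each new remainder r_{k+1} = r_{k-1} − q_k·r_k inherits s_{k+1} = s_{k-1} − q_k·s_k, t_{k+1} = t_{k-1} − q_k·t_k, so r_k = a·s_k + b·t_k at every step:
  q = 4: r = 70, s = 1 − 4·0 = 1, t = 0 − 4·1 = -4  (check: 794·1 + 181·(-4) = 70)
  q = 2: r = 41, s = 0 − 2·1 = -2, t = 1 − 2·(-4) = 9  (check: 794·(-2) + 181·9 = 41)
  q = 1: r = 29, s = 1 − 1·(-2) = 3, t = -4 − 1·9 = -13  (check: 794·3 + 181·(-13) = 29)
  q = 1: r = 12, s = -2 − 1·3 = -5, t = 9 − 1·(-13) = 22  (check: 794·(-5) + 181·22 = 12)
  q = 2: r = 5, s = 3 − 2·(-5) = 13, t = -13 − 2·22 = -57  (check: 794·13 + 181·(-57) = 5)
  q = 2: r = 2, s = -5 − 2·13 = -31, t = 22 − 2·(-57) = 136  (check: 794·(-31) + 181·136 = 2)
  q = 2: r = 1, s = 13 − 2·(-31) = 75, t = -57 − 2·136 = -329  (check: 794·75 + 181·(-329) = 1)
The row with r = 1 (the gcd) gives the Bezout coefficients s = 75, t = -329.
Result: 794 · (75) + 181 · (-329) = 1.

gcd(794, 181) = 1; s = 75, t = -329 (check: 794·75 + 181·(-329) = 1).


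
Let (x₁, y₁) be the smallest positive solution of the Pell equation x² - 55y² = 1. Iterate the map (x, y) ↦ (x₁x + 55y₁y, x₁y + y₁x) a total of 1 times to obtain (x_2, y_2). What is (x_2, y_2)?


Step 1: Find the fundamental solution (x₁, y₁) of x² - 55y² = 1.
  Expand √55 as a continued fraction. a₀ = ⌊√55⌋ = 7; iterate m_{k+1} = d_k·a_k − m_k, d_{k+1} = (55 − m_{k+1}²)/d_k, a_{k+1} = ⌊(a₀ + m_{k+1})/d_{k+1}⌋ (starting m₀ = 0, d₀ = 1), with convergents p_k = a_k·p_{k-1} + p_{k-2}, q_k = a_k·q_{k-1} + q_{k-2} (p₋₁ = 1, q₋₁ = 0):
  k = 0: a₀ = 7; p₀/q₀ = 7/1; p₀² − 55·q₀² = 49 − 55 = -6.
  k = 1: m = 7, d = 6, a = ⌊(7 + 7)/6⌋ = 2; p/q = (2·7 + 1)/(2·1 + 0) = 15/2; p² − 55·q² = 225 − 220 = 5.
  k = 2: m = 5, d = 5, a = ⌊(7 + 5)/5⌋ = 2; p/q = (2·15 + 7)/(2·2 + 1) = 37/5; p² − 55·q² = 1369 − 1375 = -6.
  k = 3: m = 5, d = 6, a = ⌊(7 + 5)/6⌋ = 2; p/q = (2·37 + 15)/(2·5 + 2) = 89/12; p² − 55·q² = 7921 − 7920 = 1.
  The first convergent with p² − 55·q² = 1 gives the fundamental solution (x₁, y₁) = (89, 12).
Step 2: Apply the recurrence (x_{n+1}, y_{n+1}) = (x₁x_n + 55y₁y_n, x₁y_n + y₁x_n) repeatedly.
  From (x_1, y_1) = (89, 12): x_2 = 89·89 + 55·12·12 = 15841; y_2 = 89·12 + 12·89 = 2136.
Step 3: Verify x_2² - 55·y_2² = 250937281 - 250937280 = 1 (should be 1). ✓

(x_1, y_1) = (89, 12); (x_2, y_2) = (15841, 2136).


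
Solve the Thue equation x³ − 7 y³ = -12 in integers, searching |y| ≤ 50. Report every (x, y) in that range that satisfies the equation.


The equation is x³ - 7y³ = -12. For fixed y, x³ = 7·y³ − 12, so a solution requires the RHS to be a perfect cube.
Strategy: iterate y from -50 to 50, compute RHS = 7·y³ − 12, and check whether it is a (positive or negative) perfect cube.
Check small values of y:
  y = 0: RHS = -12 is not a perfect cube.
  y = 1: RHS = -5 is not a perfect cube.
  y = -1: RHS = -19 is not a perfect cube.
  y = 2: RHS = 44 is not a perfect cube.
  y = -2: RHS = -68 is not a perfect cube.
  y = 3: RHS = 177 is not a perfect cube.
  y = -3: RHS = -201 is not a perfect cube.
Continuing the search up to |y| = 50 finds no solutions either.
No (x, y) in the scanned range satisfies the equation.

No integer solutions with |y| ≤ 50.


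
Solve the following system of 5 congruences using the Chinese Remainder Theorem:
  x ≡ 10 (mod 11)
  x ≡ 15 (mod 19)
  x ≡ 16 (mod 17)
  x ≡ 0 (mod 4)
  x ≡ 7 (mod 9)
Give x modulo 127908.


Product of moduli M = 11 · 19 · 17 · 4 · 9 = 127908.
Merge one congruence at a time:
  Start: x ≡ 10 (mod 11).
  Combine with x ≡ 15 (mod 19); new modulus lcm = 209.
    Write x = 10 + 11·t and substitute into x ≡ 15 (mod 19): 11·t ≡ 15 − 10 = 5 (mod 19).
    The inverse of 11 mod 19 is 7 (since 11·7 = 77 = 4·19 + 1), so t ≡ 7·5 = 35 ≡ 16 (mod 19).
    Then x = 10 + 11·16 = 186, valid modulo lcm(11, 19) = 209: x ≡ 186 (mod 209).
  Combine with x ≡ 16 (mod 17); new modulus lcm = 3553.
    Write x = 186 + 209·t and substitute into x ≡ 16 (mod 17): 209·t ≡ 16 − 186 = -170 (mod 17).
    Reduce coefficients mod 17: 5·t ≡ 0 (mod 17).
    The inverse of 5 mod 17 is 7 (since 5·7 = 35 = 2·17 + 1), so t ≡ 7·0 = 0 ≡ 0 (mod 17).
    Then x = 186 + 209·0 = 186, valid modulo lcm(209, 17) = 3553: x ≡ 186 (mod 3553).
  Combine with x ≡ 0 (mod 4); new modulus lcm = 14212.
    Write x = 186 + 3553·t and substitute into x ≡ 0 (mod 4): 3553·t ≡ 0 − 186 = -186 (mod 4).
    Reduce coefficients mod 4: 1·t ≡ 2 (mod 4).
    So t ≡ 2 (mod 4).
    Then x = 186 + 3553·2 = 7292, valid modulo lcm(3553, 4) = 14212: x ≡ 7292 (mod 14212).
  Combine with x ≡ 7 (mod 9); new modulus lcm = 127908.
    Write x = 7292 + 14212·t and substitute into x ≡ 7 (mod 9): 14212·t ≡ 7 − 7292 = -7285 (mod 9).
    Reduce coefficients mod 9: 1·t ≡ 5 (mod 9).
    So t ≡ 5 (mod 9).
    Then x = 7292 + 14212·5 = 78352, valid modulo lcm(14212, 9) = 127908: x ≡ 78352 (mod 127908).
Verify against each original: 78352 mod 11 = 10, 78352 mod 19 = 15, 78352 mod 17 = 16, 78352 mod 4 = 0, 78352 mod 9 = 7.

x ≡ 78352 (mod 127908).


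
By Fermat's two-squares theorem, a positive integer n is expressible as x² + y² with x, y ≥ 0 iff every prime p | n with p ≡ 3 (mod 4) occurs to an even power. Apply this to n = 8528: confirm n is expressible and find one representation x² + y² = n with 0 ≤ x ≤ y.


Step 1: Factor n = 8528 = 2^4 · 13 · 41.
Step 2: Check the mod-4 condition on each prime factor: 2 = 2 (special); 13 ≡ 1 (mod 4), exponent 1; 41 ≡ 1 (mod 4), exponent 1.
All primes ≡ 3 (mod 4) appear to even exponent (or don't appear), so by the two-squares theorem n IS expressible as a sum of two squares.
Step 3: Build a representation. Group n = k² · m with k = 4 and m = 13 · 41 = 533 (a product of primes ≡ 1 (mod 4)); a representation of m scales to one of n via (k·x)² + (k·y)² = k²(x² + y²). Each prime p ≡ 1 (mod 4) is itself a sum of two squares; find a² by testing p − a² for a perfect square:
  13: 13 − 1² = 12, 13 − 2² = 9 = 3² ⇒ 13 = 2² + 3².
  41: 41 − 1² = 40, 41 − 2² = 37, 41 − 3² = 32, 41 − 4² = 25 = 5² ⇒ 41 = 4² + 5².
  Combine using the Brahmagupta–Fibonacci identity (a² + b²)(c² + d²) = (ac − bd)² + (ad + bc)² = (ac + bd)² + (ad − bc)²:
  13 · 41 = 533: from (2² + 3²)(4² + 5²), take (2·4 − 3·5, 2·5 + 3·4) = (8 − 15, 10 + 12) = (-7, 22); dropping signs (only squares matter) gives (7, 22); check 7² + 22² = 49 + 484 = 533 ✓.
  Scale by k = 4: (4·7, 4·22) = (28, 88).
Step 4: Order so x ≤ y and verify: 28² + 88² = 784 + 7744 = 8528 = n. ✓

n = 8528 = 28² + 88² (one valid representation with x ≤ y).


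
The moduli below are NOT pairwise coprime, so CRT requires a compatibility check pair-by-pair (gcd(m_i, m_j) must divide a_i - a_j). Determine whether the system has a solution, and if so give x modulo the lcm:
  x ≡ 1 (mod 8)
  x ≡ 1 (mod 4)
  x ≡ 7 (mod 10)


Moduli 8, 4, 10 are not pairwise coprime, so CRT works modulo lcm(m_i) when all pairwise compatibility conditions hold.
Pairwise compatibility: gcd(m_i, m_j) must divide a_i - a_j for every pair.
Merge one congruence at a time:
  Start: x ≡ 1 (mod 8).
  Combine with x ≡ 1 (mod 4): gcd(8, 4) = 4; 1 - 1 = 0, which IS divisible by 4, so compatible.
    Write x = 1 + 8·t and substitute into x ≡ 1 (mod 4): 8·t ≡ 1 − 1 = 0 (mod 4).
    Divide the congruence (and modulus) by g = 4: 2·t ≡ 0 (mod 1).
    Modulo 1 every t works; take t = 0.
    Then x = 1 + 8·0 = 1, valid modulo lcm(8, 4) = 8: x ≡ 1 (mod 8).
  Combine with x ≡ 7 (mod 10): gcd(8, 10) = 2; 7 - 1 = 6, which IS divisible by 2, so compatible.
    Write x = 1 + 8·t and substitute into x ≡ 7 (mod 10): 8·t ≡ 7 − 1 = 6 (mod 10).
    Divide the congruence (and modulus) by g = 2: 4·t ≡ 3 (mod 5).
    The inverse of 4 mod 5 is 4 (since 4·4 = 16 = 3·5 + 1), so t ≡ 4·3 = 12 ≡ 2 (mod 5).
    Then x = 1 + 8·2 = 17, valid modulo lcm(8, 10) = 40: x ≡ 17 (mod 40).
Verify: 17 mod 8 = 1, 17 mod 4 = 1, 17 mod 10 = 7.

x ≡ 17 (mod 40).


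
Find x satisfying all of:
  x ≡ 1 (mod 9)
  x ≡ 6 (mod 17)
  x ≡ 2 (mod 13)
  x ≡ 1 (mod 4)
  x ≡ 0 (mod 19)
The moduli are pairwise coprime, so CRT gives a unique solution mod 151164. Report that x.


Product of moduli M = 9 · 17 · 13 · 4 · 19 = 151164.
Merge one congruence at a time:
  Start: x ≡ 1 (mod 9).
  Combine with x ≡ 6 (mod 17); new modulus lcm = 153.
    Write x = 1 + 9·t and substitute into x ≡ 6 (mod 17): 9·t ≡ 6 − 1 = 5 (mod 17).
    The inverse of 9 mod 17 is 2 (since 9·2 = 18 = 1·17 + 1), so t ≡ 2·5 = 10 ≡ 10 (mod 17).
    Then x = 1 + 9·10 = 91, valid modulo lcm(9, 17) = 153: x ≡ 91 (mod 153).
  Combine with x ≡ 2 (mod 13); new modulus lcm = 1989.
    Write x = 91 + 153·t and substitute into x ≡ 2 (mod 13): 153·t ≡ 2 − 91 = -89 (mod 13).
    Reduce coefficients mod 13: 10·t ≡ 2 (mod 13).
    The inverse of 10 mod 13 is 4 (since 10·4 = 40 = 3·13 + 1), so t ≡ 4·2 = 8 ≡ 8 (mod 13).
    Then x = 91 + 153·8 = 1315, valid modulo lcm(153, 13) = 1989: x ≡ 1315 (mod 1989).
  Combine with x ≡ 1 (mod 4); new modulus lcm = 7956.
    Write x = 1315 + 1989·t and substitute into x ≡ 1 (mod 4): 1989·t ≡ 1 − 1315 = -1314 (mod 4).
    Reduce coefficients mod 4: 1·t ≡ 2 (mod 4).
    So t ≡ 2 (mod 4).
    Then x = 1315 + 1989·2 = 5293, valid modulo lcm(1989, 4) = 7956: x ≡ 5293 (mod 7956).
  Combine with x ≡ 0 (mod 19); new modulus lcm = 151164.
    Write x = 5293 + 7956·t and substitute into x ≡ 0 (mod 19): 7956·t ≡ 0 − 5293 = -5293 (mod 19).
    Reduce coefficients mod 19: 14·t ≡ 8 (mod 19).
    The inverse of 14 mod 19 is 15 (since 14·15 = 210 = 11·19 + 1), so t ≡ 15·8 = 120 ≡ 6 (mod 19).
    Then x = 5293 + 7956·6 = 53029, valid modulo lcm(7956, 19) = 151164: x ≡ 53029 (mod 151164).
Verify against each original: 53029 mod 9 = 1, 53029 mod 17 = 6, 53029 mod 13 = 2, 53029 mod 4 = 1, 53029 mod 19 = 0.

x ≡ 53029 (mod 151164).


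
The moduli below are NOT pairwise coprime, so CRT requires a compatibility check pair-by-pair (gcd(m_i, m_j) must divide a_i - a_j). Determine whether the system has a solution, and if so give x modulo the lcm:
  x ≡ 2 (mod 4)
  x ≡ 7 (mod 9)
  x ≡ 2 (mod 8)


Moduli 4, 9, 8 are not pairwise coprime, so CRT works modulo lcm(m_i) when all pairwise compatibility conditions hold.
Pairwise compatibility: gcd(m_i, m_j) must divide a_i - a_j for every pair.
Merge one congruence at a time:
  Start: x ≡ 2 (mod 4).
  Combine with x ≡ 7 (mod 9): gcd(4, 9) = 1; 7 - 2 = 5, which IS divisible by 1, so compatible.
    Write x = 2 + 4·t and substitute into x ≡ 7 (mod 9): 4·t ≡ 7 − 2 = 5 (mod 9).
    The inverse of 4 mod 9 is 7 (since 4·7 = 28 = 3·9 + 1), so t ≡ 7·5 = 35 ≡ 8 (mod 9).
    Then x = 2 + 4·8 = 34, valid modulo lcm(4, 9) = 36: x ≡ 34 (mod 36).
  Combine with x ≡ 2 (mod 8): gcd(36, 8) = 4; 2 - 34 = -32, which IS divisible by 4, so compatible.
    Write x = 34 + 36·t and substitute into x ≡ 2 (mod 8): 36·t ≡ 2 − 34 = -32 (mod 8).
    Divide the congruence (and modulus) by g = 4: 9·t ≡ -8 (mod 2).
    Reduce coefficients mod 2: 1·t ≡ 0 (mod 2).
    So t ≡ 0 (mod 2).
    Then x = 34 + 36·0 = 34, valid modulo lcm(36, 8) = 72: x ≡ 34 (mod 72).
Verify: 34 mod 4 = 2, 34 mod 9 = 7, 34 mod 8 = 2.

x ≡ 34 (mod 72).


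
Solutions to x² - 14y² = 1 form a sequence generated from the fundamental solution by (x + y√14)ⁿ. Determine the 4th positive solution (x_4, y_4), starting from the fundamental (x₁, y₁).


Step 1: Find the fundamental solution (x₁, y₁) of x² - 14y² = 1.
  Expand √14 as a continued fraction. a₀ = ⌊√14⌋ = 3; iterate m_{k+1} = d_k·a_k − m_k, d_{k+1} = (14 − m_{k+1}²)/d_k, a_{k+1} = ⌊(a₀ + m_{k+1})/d_{k+1}⌋ (starting m₀ = 0, d₀ = 1), with convergents p_k = a_k·p_{k-1} + p_{k-2}, q_k = a_k·q_{k-1} + q_{k-2} (p₋₁ = 1, q₋₁ = 0):
  k = 0: a₀ = 3; p₀/q₀ = 3/1; p₀² − 14·q₀² = 9 − 14 = -5.
  k = 1: m = 3, d = 5, a = ⌊(3 + 3)/5⌋ = 1; p/q = (1·3 + 1)/(1·1 + 0) = 4/1; p² − 14·q² = 16 − 14 = 2.
  k = 2: m = 2, d = 2, a = ⌊(3 + 2)/2⌋ = 2; p/q = (2·4 + 3)/(2·1 + 1) = 11/3; p² − 14·q² = 121 − 126 = -5.
  k = 3: m = 2, d = 5, a = ⌊(3 + 2)/5⌋ = 1; p/q = (1·11 + 4)/(1·3 + 1) = 15/4; p² − 14·q² = 225 − 224 = 1.
  The first convergent with p² − 14·q² = 1 gives the fundamental solution (x₁, y₁) = (15, 4).
Step 2: Apply the recurrence (x_{n+1}, y_{n+1}) = (x₁x_n + 14y₁y_n, x₁y_n + y₁x_n) repeatedly.
  From (x_1, y_1) = (15, 4): x_2 = 15·15 + 14·4·4 = 449; y_2 = 15·4 + 4·15 = 120.
  From (x_2, y_2) = (449, 120): x_3 = 15·449 + 14·4·120 = 13455; y_3 = 15·120 + 4·449 = 3596.
  From (x_3, y_3) = (13455, 3596): x_4 = 15·13455 + 14·4·3596 = 403201; y_4 = 15·3596 + 4·13455 = 107760.
Step 3: Verify x_4² - 14·y_4² = 162571046401 - 162571046400 = 1 (should be 1). ✓

(x_1, y_1) = (15, 4); (x_4, y_4) = (403201, 107760).


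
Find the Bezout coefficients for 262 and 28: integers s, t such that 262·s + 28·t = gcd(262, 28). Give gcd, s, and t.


Euclidean algorithm on (262, 28) — divide until remainder is 0:
  262 = 9 · 28 + 10
  28 = 2 · 10 + 8
  10 = 1 · 8 + 2
  8 = 4 · 2 + 0
gcd(262, 28) = 2.
Track Bezout coefficients alongside the remainders: start with r₀ = 262 = a·1 + b·0 (s = 1, t = 0) and r₁ = 28 = a·0 + b·1 (s = 0, t = 1); each new remainder r_{k+1} = r_{k-1} − q_k·r_k inherits s_{k+1} = s_{k-1} − q_k·s_k, t_{k+1} = t_{k-1} − q_k·t_k, so r_k = a·s_k + b·t_k at every step:
  q = 9: r = 10, s = 1 − 9·0 = 1, t = 0 − 9·1 = -9  (check: 262·1 + 28·(-9) = 10)
  q = 2: r = 8, s = 0 − 2·1 = -2, t = 1 − 2·(-9) = 19  (check: 262·(-2) + 28·19 = 8)
  q = 1: r = 2, s = 1 − 1·(-2) = 3, t = -9 − 1·19 = -28  (check: 262·3 + 28·(-28) = 2)
The row with r = 2 (the gcd) gives the Bezout coefficients s = 3, t = -28.
Result: 262 · (3) + 28 · (-28) = 2.

gcd(262, 28) = 2; s = 3, t = -28 (check: 262·3 + 28·(-28) = 2).


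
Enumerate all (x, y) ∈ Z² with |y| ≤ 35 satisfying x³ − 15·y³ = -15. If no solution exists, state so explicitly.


The equation is x³ - 15y³ = -15. For fixed y, x³ = 15·y³ − 15, so a solution requires the RHS to be a perfect cube.
Strategy: iterate y from -35 to 35, compute RHS = 15·y³ − 15, and check whether it is a (positive or negative) perfect cube.
Check small values of y:
  y = 0: RHS = -15 is not a perfect cube.
  y = 1: RHS = 0 = (0)³ ⇒ x = 0 works.
  y = -1: RHS = -30 is not a perfect cube.
  y = 2: RHS = 105 is not a perfect cube.
  y = -2: RHS = -135 is not a perfect cube.
  y = 3: RHS = 390 is not a perfect cube.
  y = -3: RHS = -420 is not a perfect cube.
Continuing the search up to |y| = 35 finds no further solutions beyond those listed.
Collected solutions: (0, 1).

Solutions (with |y| ≤ 35): (0, 1).


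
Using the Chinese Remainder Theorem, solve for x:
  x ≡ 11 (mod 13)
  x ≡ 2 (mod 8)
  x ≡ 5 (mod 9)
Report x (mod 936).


Moduli 13, 8, 9 are pairwise coprime; by CRT there is a unique solution modulo M = 13 · 8 · 9 = 936.
Solve pairwise, accumulating the modulus:
  Start with x ≡ 11 (mod 13).
  Combine with x ≡ 2 (mod 8): since gcd(13, 8) = 1, we get a unique residue mod 104.
    Write x = 11 + 13·t and substitute into x ≡ 2 (mod 8): 13·t ≡ 2 − 11 = -9 (mod 8).
    Reduce coefficients mod 8: 5·t ≡ 7 (mod 8).
    The inverse of 5 mod 8 is 5 (since 5·5 = 25 = 3·8 + 1), so t ≡ 5·7 = 35 ≡ 3 (mod 8).
    Then x = 11 + 13·3 = 50, valid modulo lcm(13, 8) = 104: x ≡ 50 (mod 104).
  Combine with x ≡ 5 (mod 9): since gcd(104, 9) = 1, we get a unique residue mod 936.
    Write x = 50 + 104·t and substitute into x ≡ 5 (mod 9): 104·t ≡ 5 − 50 = -45 (mod 9).
    Reduce coefficients mod 9: 5·t ≡ 0 (mod 9).
    The inverse of 5 mod 9 is 2 (since 5·2 = 10 = 1·9 + 1), so t ≡ 2·0 = 0 ≡ 0 (mod 9).
    Then x = 50 + 104·0 = 50, valid modulo lcm(104, 9) = 936: x ≡ 50 (mod 936).
Verify: 50 mod 13 = 11 ✓, 50 mod 8 = 2 ✓, 50 mod 9 = 5 ✓.

x ≡ 50 (mod 936).


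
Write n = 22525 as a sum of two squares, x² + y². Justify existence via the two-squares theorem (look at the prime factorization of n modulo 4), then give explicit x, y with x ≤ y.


Step 1: Factor n = 22525 = 5^2 · 17 · 53.
Step 2: Check the mod-4 condition on each prime factor: 5 ≡ 1 (mod 4), exponent 2; 17 ≡ 1 (mod 4), exponent 1; 53 ≡ 1 (mod 4), exponent 1.
All primes ≡ 3 (mod 4) appear to even exponent (or don't appear), so by the two-squares theorem n IS expressible as a sum of two squares.
Step 3: Build a representation. Group n = k² · m with k = 5 and m = 17 · 53 = 901 (a product of primes ≡ 1 (mod 4)); a representation of m scales to one of n via (k·x)² + (k·y)² = k²(x² + y²). Each prime p ≡ 1 (mod 4) is itself a sum of two squares; find a² by testing p − a² for a perfect square:
  17: 17 − 1² = 16 = 4² ⇒ 17 = 1² + 4².
  53: 53 − 1² = 52, 53 − 2² = 49 = 7² ⇒ 53 = 2² + 7².
  Combine using the Brahmagupta–Fibonacci identity (a² + b²)(c² + d²) = (ac − bd)² + (ad + bc)² = (ac + bd)² + (ad − bc)²:
  17 · 53 = 901: from (1² + 4²)(2² + 7²), take (1·2 − 4·7, 1·7 + 4·2) = (2 − 28, 7 + 8) = (-26, 15); dropping signs (only squares matter) gives (26, 15); check 26² + 15² = 676 + 225 = 901 ✓.
  Scale by k = 5: (5·26, 5·15) = (130, 75).
Step 4: Order so x ≤ y and verify: 75² + 130² = 5625 + 16900 = 22525 = n. ✓

n = 22525 = 75² + 130² (one valid representation with x ≤ y).


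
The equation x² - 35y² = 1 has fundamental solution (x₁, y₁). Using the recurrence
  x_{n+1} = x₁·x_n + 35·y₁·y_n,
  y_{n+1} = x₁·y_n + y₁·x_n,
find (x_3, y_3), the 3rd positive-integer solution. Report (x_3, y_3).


Step 1: Find the fundamental solution (x₁, y₁) of x² - 35y² = 1.
  Expand √35 as a continued fraction. a₀ = ⌊√35⌋ = 5; iterate m_{k+1} = d_k·a_k − m_k, d_{k+1} = (35 − m_{k+1}²)/d_k, a_{k+1} = ⌊(a₀ + m_{k+1})/d_{k+1}⌋ (starting m₀ = 0, d₀ = 1), with convergents p_k = a_k·p_{k-1} + p_{k-2}, q_k = a_k·q_{k-1} + q_{k-2} (p₋₁ = 1, q₋₁ = 0):
  k = 0: a₀ = 5; p₀/q₀ = 5/1; p₀² − 35·q₀² = 25 − 35 = -10.
  k = 1: m = 5, d = 10, a = ⌊(5 + 5)/10⌋ = 1; p/q = (1·5 + 1)/(1·1 + 0) = 6/1; p² − 35·q² = 36 − 35 = 1.
  The first convergent with p² − 35·q² = 1 gives the fundamental solution (x₁, y₁) = (6, 1).
Step 2: Apply the recurrence (x_{n+1}, y_{n+1}) = (x₁x_n + 35y₁y_n, x₁y_n + y₁x_n) repeatedly.
  From (x_1, y_1) = (6, 1): x_2 = 6·6 + 35·1·1 = 71; y_2 = 6·1 + 1·6 = 12.
  From (x_2, y_2) = (71, 12): x_3 = 6·71 + 35·1·12 = 846; y_3 = 6·12 + 1·71 = 143.
Step 3: Verify x_3² - 35·y_3² = 715716 - 715715 = 1 (should be 1). ✓

(x_1, y_1) = (6, 1); (x_3, y_3) = (846, 143).


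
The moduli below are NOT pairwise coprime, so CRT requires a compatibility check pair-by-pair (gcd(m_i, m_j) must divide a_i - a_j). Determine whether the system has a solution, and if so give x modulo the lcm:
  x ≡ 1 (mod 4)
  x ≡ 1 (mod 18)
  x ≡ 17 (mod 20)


Moduli 4, 18, 20 are not pairwise coprime, so CRT works modulo lcm(m_i) when all pairwise compatibility conditions hold.
Pairwise compatibility: gcd(m_i, m_j) must divide a_i - a_j for every pair.
Merge one congruence at a time:
  Start: x ≡ 1 (mod 4).
  Combine with x ≡ 1 (mod 18): gcd(4, 18) = 2; 1 - 1 = 0, which IS divisible by 2, so compatible.
    Write x = 1 + 4·t and substitute into x ≡ 1 (mod 18): 4·t ≡ 1 − 1 = 0 (mod 18).
    Divide the congruence (and modulus) by g = 2: 2·t ≡ 0 (mod 9).
    The inverse of 2 mod 9 is 5 (since 2·5 = 10 = 1·9 + 1), so t ≡ 5·0 = 0 ≡ 0 (mod 9).
    Then x = 1 + 4·0 = 1, valid modulo lcm(4, 18) = 36: x ≡ 1 (mod 36).
  Combine with x ≡ 17 (mod 20): gcd(36, 20) = 4; 17 - 1 = 16, which IS divisible by 4, so compatible.
    Write x = 1 + 36·t and substitute into x ≡ 17 (mod 20): 36·t ≡ 17 − 1 = 16 (mod 20).
    Divide the congruence (and modulus) by g = 4: 9·t ≡ 4 (mod 5).
    Reduce coefficients mod 5: 4·t ≡ 4 (mod 5).
    The inverse of 4 mod 5 is 4 (since 4·4 = 16 = 3·5 + 1), so t ≡ 4·4 = 16 ≡ 1 (mod 5).
    Then x = 1 + 36·1 = 37, valid modulo lcm(36, 20) = 180: x ≡ 37 (mod 180).
Verify: 37 mod 4 = 1, 37 mod 18 = 1, 37 mod 20 = 17.

x ≡ 37 (mod 180).


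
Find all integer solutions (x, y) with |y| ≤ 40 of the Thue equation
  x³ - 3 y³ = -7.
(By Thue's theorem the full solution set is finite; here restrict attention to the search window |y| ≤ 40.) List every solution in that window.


The equation is x³ - 3y³ = -7. For fixed y, x³ = 3·y³ − 7, so a solution requires the RHS to be a perfect cube.
Strategy: iterate y from -40 to 40, compute RHS = 3·y³ − 7, and check whether it is a (positive or negative) perfect cube.
Check small values of y:
  y = 0: RHS = -7 is not a perfect cube.
  y = 1: RHS = -4 is not a perfect cube.
  y = -1: RHS = -10 is not a perfect cube.
  y = 2: RHS = 17 is not a perfect cube.
  y = -2: RHS = -31 is not a perfect cube.
  y = 3: RHS = 74 is not a perfect cube.
  y = -3: RHS = -88 is not a perfect cube.
Continuing the search up to |y| = 40 finds no solutions either.
No (x, y) in the scanned range satisfies the equation.

No integer solutions with |y| ≤ 40.


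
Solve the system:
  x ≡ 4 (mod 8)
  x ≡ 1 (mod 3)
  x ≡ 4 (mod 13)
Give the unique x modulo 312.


Moduli 8, 3, 13 are pairwise coprime; by CRT there is a unique solution modulo M = 8 · 3 · 13 = 312.
Solve pairwise, accumulating the modulus:
  Start with x ≡ 4 (mod 8).
  Combine with x ≡ 1 (mod 3): since gcd(8, 3) = 1, we get a unique residue mod 24.
    Write x = 4 + 8·t and substitute into x ≡ 1 (mod 3): 8·t ≡ 1 − 4 = -3 (mod 3).
    Reduce coefficients mod 3: 2·t ≡ 0 (mod 3).
    The inverse of 2 mod 3 is 2 (since 2·2 = 4 = 1·3 + 1), so t ≡ 2·0 = 0 ≡ 0 (mod 3).
    Then x = 4 + 8·0 = 4, valid modulo lcm(8, 3) = 24: x ≡ 4 (mod 24).
  Combine with x ≡ 4 (mod 13): since gcd(24, 13) = 1, we get a unique residue mod 312.
    Write x = 4 + 24·t and substitute into x ≡ 4 (mod 13): 24·t ≡ 4 − 4 = 0 (mod 13).
    Reduce coefficients mod 13: 11·t ≡ 0 (mod 13).
    The inverse of 11 mod 13 is 6 (since 11·6 = 66 = 5·13 + 1), so t ≡ 6·0 = 0 ≡ 0 (mod 13).
    Then x = 4 + 24·0 = 4, valid modulo lcm(24, 13) = 312: x ≡ 4 (mod 312).
Verify: 4 mod 8 = 4 ✓, 4 mod 3 = 1 ✓, 4 mod 13 = 4 ✓.

x ≡ 4 (mod 312).


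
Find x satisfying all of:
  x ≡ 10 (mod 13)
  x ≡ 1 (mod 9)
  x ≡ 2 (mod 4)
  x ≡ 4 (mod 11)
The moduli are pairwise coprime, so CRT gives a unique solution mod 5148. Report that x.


Product of moduli M = 13 · 9 · 4 · 11 = 5148.
Merge one congruence at a time:
  Start: x ≡ 10 (mod 13).
  Combine with x ≡ 1 (mod 9); new modulus lcm = 117.
    Write x = 10 + 13·t and substitute into x ≡ 1 (mod 9): 13·t ≡ 1 − 10 = -9 (mod 9).
    Reduce coefficients mod 9: 4·t ≡ 0 (mod 9).
    The inverse of 4 mod 9 is 7 (since 4·7 = 28 = 3·9 + 1), so t ≡ 7·0 = 0 ≡ 0 (mod 9).
    Then x = 10 + 13·0 = 10, valid modulo lcm(13, 9) = 117: x ≡ 10 (mod 117).
  Combine with x ≡ 2 (mod 4); new modulus lcm = 468.
    Write x = 10 + 117·t and substitute into x ≡ 2 (mod 4): 117·t ≡ 2 − 10 = -8 (mod 4).
    Reduce coefficients mod 4: 1·t ≡ 0 (mod 4).
    So t ≡ 0 (mod 4).
    Then x = 10 + 117·0 = 10, valid modulo lcm(117, 4) = 468: x ≡ 10 (mod 468).
  Combine with x ≡ 4 (mod 11); new modulus lcm = 5148.
    Write x = 10 + 468·t and substitute into x ≡ 4 (mod 11): 468·t ≡ 4 − 10 = -6 (mod 11).
    Reduce coefficients mod 11: 6·t ≡ 5 (mod 11).
    The inverse of 6 mod 11 is 2 (since 6·2 = 12 = 1·11 + 1), so t ≡ 2·5 = 10 ≡ 10 (mod 11).
    Then x = 10 + 468·10 = 4690, valid modulo lcm(468, 11) = 5148: x ≡ 4690 (mod 5148).
Verify against each original: 4690 mod 13 = 10, 4690 mod 9 = 1, 4690 mod 4 = 2, 4690 mod 11 = 4.

x ≡ 4690 (mod 5148).


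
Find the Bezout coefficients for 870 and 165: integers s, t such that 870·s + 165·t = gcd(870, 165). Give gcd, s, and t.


Euclidean algorithm on (870, 165) — divide until remainder is 0:
  870 = 5 · 165 + 45
  165 = 3 · 45 + 30
  45 = 1 · 30 + 15
  30 = 2 · 15 + 0
gcd(870, 165) = 15.
Track Bezout coefficients alongside the remainders: start with r₀ = 870 = a·1 + b·0 (s = 1, t = 0) and r₁ = 165 = a·0 + b·1 (s = 0, t = 1); each new remainder r_{k+1} = r_{k-1} − q_k·r_k inherits s_{k+1} = s_{k-1} − q_k·s_k, t_{k+1} = t_{k-1} − q_k·t_k, so r_k = a·s_k + b·t_k at every step:
  q = 5: r = 45, s = 1 − 5·0 = 1, t = 0 − 5·1 = -5  (check: 870·1 + 165·(-5) = 45)
  q = 3: r = 30, s = 0 − 3·1 = -3, t = 1 − 3·(-5) = 16  (check: 870·(-3) + 165·16 = 30)
  q = 1: r = 15, s = 1 − 1·(-3) = 4, t = -5 − 1·16 = -21  (check: 870·4 + 165·(-21) = 15)
The row with r = 15 (the gcd) gives the Bezout coefficients s = 4, t = -21.
Result: 870 · (4) + 165 · (-21) = 15.

gcd(870, 165) = 15; s = 4, t = -21 (check: 870·4 + 165·(-21) = 15).


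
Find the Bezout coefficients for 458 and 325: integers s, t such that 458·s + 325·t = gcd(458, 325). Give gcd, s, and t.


Euclidean algorithm on (458, 325) — divide until remainder is 0:
  458 = 1 · 325 + 133
  325 = 2 · 133 + 59
  133 = 2 · 59 + 15
  59 = 3 · 15 + 14
  15 = 1 · 14 + 1
  14 = 14 · 1 + 0
gcd(458, 325) = 1.
Track Bezout coefficients alongside the remainders: start with r₀ = 458 = a·1 + b·0 (s = 1, t = 0) and r₁ = 325 = a·0 + b·1 (s = 0, t = 1); each new remainder r_{k+1} = r_{k-1} − q_k·r_k inherits s_{k+1} = s_{k-1} − q_k·s_k, t_{k+1} = t_{k-1} − q_k·t_k, so r_k = a·s_k + b·t_k at every step:
  q = 1: r = 133, s = 1 − 1·0 = 1, t = 0 − 1·1 = -1  (check: 458·1 + 325·(-1) = 133)
  q = 2: r = 59, s = 0 − 2·1 = -2, t = 1 − 2·(-1) = 3  (check: 458·(-2) + 325·3 = 59)
  q = 2: r = 15, s = 1 − 2·(-2) = 5, t = -1 − 2·3 = -7  (check: 458·5 + 325·(-7) = 15)
  q = 3: r = 14, s = -2 − 3·5 = -17, t = 3 − 3·(-7) = 24  (check: 458·(-17) + 325·24 = 14)
  q = 1: r = 1, s = 5 − 1·(-17) = 22, t = -7 − 1·24 = -31  (check: 458·22 + 325·(-31) = 1)
The row with r = 1 (the gcd) gives the Bezout coefficients s = 22, t = -31.
Result: 458 · (22) + 325 · (-31) = 1.

gcd(458, 325) = 1; s = 22, t = -31 (check: 458·22 + 325·(-31) = 1).


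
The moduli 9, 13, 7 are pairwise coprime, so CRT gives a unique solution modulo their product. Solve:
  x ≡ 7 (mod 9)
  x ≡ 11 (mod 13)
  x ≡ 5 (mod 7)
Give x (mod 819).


Moduli 9, 13, 7 are pairwise coprime; by CRT there is a unique solution modulo M = 9 · 13 · 7 = 819.
Solve pairwise, accumulating the modulus:
  Start with x ≡ 7 (mod 9).
  Combine with x ≡ 11 (mod 13): since gcd(9, 13) = 1, we get a unique residue mod 117.
    Write x = 7 + 9·t and substitute into x ≡ 11 (mod 13): 9·t ≡ 11 − 7 = 4 (mod 13).
    The inverse of 9 mod 13 is 3 (since 9·3 = 27 = 2·13 + 1), so t ≡ 3·4 = 12 ≡ 12 (mod 13).
    Then x = 7 + 9·12 = 115, valid modulo lcm(9, 13) = 117: x ≡ 115 (mod 117).
  Combine with x ≡ 5 (mod 7): since gcd(117, 7) = 1, we get a unique residue mod 819.
    Write x = 115 + 117·t and substitute into x ≡ 5 (mod 7): 117·t ≡ 5 − 115 = -110 (mod 7).
    Reduce coefficients mod 7: 5·t ≡ 2 (mod 7).
    The inverse of 5 mod 7 is 3 (since 5·3 = 15 = 2·7 + 1), so t ≡ 3·2 = 6 ≡ 6 (mod 7).
    Then x = 115 + 117·6 = 817, valid modulo lcm(117, 7) = 819: x ≡ 817 (mod 819).
Verify: 817 mod 9 = 7 ✓, 817 mod 13 = 11 ✓, 817 mod 7 = 5 ✓.

x ≡ 817 (mod 819).


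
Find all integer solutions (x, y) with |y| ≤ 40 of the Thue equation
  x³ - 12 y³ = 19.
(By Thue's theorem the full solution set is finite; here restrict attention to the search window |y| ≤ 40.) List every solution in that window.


The equation is x³ - 12y³ = 19. For fixed y, x³ = 12·y³ + 19, so a solution requires the RHS to be a perfect cube.
Strategy: iterate y from -40 to 40, compute RHS = 12·y³ + 19, and check whether it is a (positive or negative) perfect cube.
Check small values of y:
  y = 0: RHS = 19 is not a perfect cube.
  y = 1: RHS = 31 is not a perfect cube.
  y = -1: RHS = 7 is not a perfect cube.
  y = 2: RHS = 115 is not a perfect cube.
  y = -2: RHS = -77 is not a perfect cube.
  y = 3: RHS = 343 = (7)³ ⇒ x = 7 works.
  y = -3: RHS = -305 is not a perfect cube.
Continuing the search up to |y| = 40 finds no further solutions beyond those listed.
Collected solutions: (7, 3).

Solutions (with |y| ≤ 40): (7, 3).


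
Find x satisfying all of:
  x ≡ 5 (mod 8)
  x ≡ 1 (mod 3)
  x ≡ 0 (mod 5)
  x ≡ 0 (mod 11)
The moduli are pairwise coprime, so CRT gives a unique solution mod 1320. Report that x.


Product of moduli M = 8 · 3 · 5 · 11 = 1320.
Merge one congruence at a time:
  Start: x ≡ 5 (mod 8).
  Combine with x ≡ 1 (mod 3); new modulus lcm = 24.
    Write x = 5 + 8·t and substitute into x ≡ 1 (mod 3): 8·t ≡ 1 − 5 = -4 (mod 3).
    Reduce coefficients mod 3: 2·t ≡ 2 (mod 3).
    The inverse of 2 mod 3 is 2 (since 2·2 = 4 = 1·3 + 1), so t ≡ 2·2 = 4 ≡ 1 (mod 3).
    Then x = 5 + 8·1 = 13, valid modulo lcm(8, 3) = 24: x ≡ 13 (mod 24).
  Combine with x ≡ 0 (mod 5); new modulus lcm = 120.
    Write x = 13 + 24·t and substitute into x ≡ 0 (mod 5): 24·t ≡ 0 − 13 = -13 (mod 5).
    Reduce coefficients mod 5: 4·t ≡ 2 (mod 5).
    The inverse of 4 mod 5 is 4 (since 4·4 = 16 = 3·5 + 1), so t ≡ 4·2 = 8 ≡ 3 (mod 5).
    Then x = 13 + 24·3 = 85, valid modulo lcm(24, 5) = 120: x ≡ 85 (mod 120).
  Combine with x ≡ 0 (mod 11); new modulus lcm = 1320.
    Write x = 85 + 120·t and substitute into x ≡ 0 (mod 11): 120·t ≡ 0 − 85 = -85 (mod 11).
    Reduce coefficients mod 11: 10·t ≡ 3 (mod 11).
    The inverse of 10 mod 11 is 10 (since 10·10 = 100 = 9·11 + 1), so t ≡ 10·3 = 30 ≡ 8 (mod 11).
    Then x = 85 + 120·8 = 1045, valid modulo lcm(120, 11) = 1320: x ≡ 1045 (mod 1320).
Verify against each original: 1045 mod 8 = 5, 1045 mod 3 = 1, 1045 mod 5 = 0, 1045 mod 11 = 0.

x ≡ 1045 (mod 1320).
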